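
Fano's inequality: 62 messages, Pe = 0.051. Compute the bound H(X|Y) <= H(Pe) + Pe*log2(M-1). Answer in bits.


H(Pe) = -Pe*log2(Pe) - (1-Pe)*log2(1-Pe) = -0.051*log2(0.051) - 0.949*log2(0.949) = 0.218961 + 0.071668 = 0.2906. Pe*log2(M-1) = 0.051*log2(61) = 0.302468. Bound = H(Pe) + Pe*log2(M-1) = 0.218961 + 0.071668 + 0.302468 = 0.5931

0.5931 bits


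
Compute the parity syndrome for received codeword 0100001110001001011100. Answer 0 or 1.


Syndrome = XOR of all bits = 0 XOR 1 XOR 0 XOR 0 XOR 0 XOR 0 XOR 1 XOR 1 XOR 1 XOR 0 XOR 0 XOR 0 XOR 1 XOR 0 XOR 0 XOR 1 XOR 0 XOR 1 XOR 1 XOR 1 XOR 0 XOR 0 = 1

1


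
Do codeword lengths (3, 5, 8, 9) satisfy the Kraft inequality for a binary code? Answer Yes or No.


Kraft sum = sum(2^(-l_i)) = 0.1621, need <= 1. Result: satisfied (a binary prefix-free code with these lengths exists)

Yes


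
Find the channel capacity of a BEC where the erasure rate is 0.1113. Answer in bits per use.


C = 1 - epsilon = 1 - 0.1113 = 0.8887

0.8887 bits


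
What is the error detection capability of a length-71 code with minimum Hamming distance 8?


Detection capability = d_min - 1 = 8 - 1 = 7

7 errors


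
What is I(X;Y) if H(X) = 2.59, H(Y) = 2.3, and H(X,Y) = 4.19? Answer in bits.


I(X;Y) = H(X) + H(Y) - H(X,Y) = 2.59 + 2.3 - 4.19 = 0.7

0.7 bits


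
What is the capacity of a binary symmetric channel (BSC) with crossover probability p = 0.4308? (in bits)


H(p) = -p*log2(p) - (1-p)*log2(1-p) = -0.4308*log2(0.4308) - 0.5692*log2(0.5692) = 0.523383 + 0.462755 = 0.9861. C = 1 - H(p) = 1 - 0.9861 = 0.0139

0.0139 bits


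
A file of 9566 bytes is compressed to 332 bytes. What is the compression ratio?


Ratio = original / compressed = 9566 / 332 = 28.8133

28.8133


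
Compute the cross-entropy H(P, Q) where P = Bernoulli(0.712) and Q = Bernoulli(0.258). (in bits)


H(P,Q) = -p*log2(q) - (1-p)*log2(1-q). -0.712*log2(0.258) = 1.391645; -0.288*log2(0.742) = 0.123987. H(P,Q) = 1.391645 + 0.123987 = 1.5156

1.5156 bits


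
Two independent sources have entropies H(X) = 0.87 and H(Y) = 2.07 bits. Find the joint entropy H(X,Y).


For independent variables, H(X,Y) = H(X) + H(Y) = 0.87 + 2.07 = 2.94

2.94 bits


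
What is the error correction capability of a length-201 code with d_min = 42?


Correction capability = floor((d-1)/2) = floor((42-1)/2) = 20

20 errors


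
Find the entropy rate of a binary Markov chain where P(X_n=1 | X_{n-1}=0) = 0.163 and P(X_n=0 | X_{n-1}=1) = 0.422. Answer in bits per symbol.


Stationary distribution: pi_0 = p10/(p01+p10) = 0.7214, pi_1 = 0.2786. Entropy rate H' = pi_0*H(p01) + pi_1*H(p10) = 0.7214*0.6414 + 0.2786*0.9824 = 0.7364

0.7364 bits/symbol


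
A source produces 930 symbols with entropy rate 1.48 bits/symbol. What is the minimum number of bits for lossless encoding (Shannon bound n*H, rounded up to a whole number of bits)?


Minimum bits >= n * H = 930 * 1.48 = 1376.4, rounded up to a whole number of bits = 1377

1377 bits


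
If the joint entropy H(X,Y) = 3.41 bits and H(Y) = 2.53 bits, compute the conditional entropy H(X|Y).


H(X|Y) = H(X,Y) - H(Y) = 3.41 - 2.53 = 0.88

0.88 bits


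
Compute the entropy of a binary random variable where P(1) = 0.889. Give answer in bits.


H = -p*log2(p) - (1-p)*log2(1-p). -0.889*log2(0.889) = 0.150903; -0.111*log2(0.111) = 0.352022. H = 0.150903 + 0.352022 = 0.5029

0.5029 bits


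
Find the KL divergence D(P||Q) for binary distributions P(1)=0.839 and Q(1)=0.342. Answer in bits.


KL = p*log2(p/q) + (1-p)*log2((1-p)/(1-q)) = 0.839*log2(0.839/0.342) + 0.161*log2(0.161/0.658) = 0.7592

0.7592 bits


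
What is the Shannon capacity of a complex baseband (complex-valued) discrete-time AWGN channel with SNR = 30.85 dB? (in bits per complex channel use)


SNR_linear = 10^(30.85/10) = 1216.186; C = log2(1 + SNR_linear) = log2(1 + 1216.186) = 10.2493

10.2493 bits/channel use


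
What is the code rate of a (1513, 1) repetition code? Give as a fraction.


Rate = k/n = 1/1513

1/1513


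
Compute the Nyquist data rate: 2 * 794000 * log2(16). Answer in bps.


Rate = 2 * B * log2(M) = 2 * 794000 * 4.0 = 6352000.0

6352000.0 bps


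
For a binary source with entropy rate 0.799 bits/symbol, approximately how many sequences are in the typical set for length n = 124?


log2|A_typical| = nH = 124 * 0.799 = 99.076, so |A_typical| ~ 2^99.076 = 6.681e+29

6.681e+29


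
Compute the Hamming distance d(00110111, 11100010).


Count differing positions: ^ ^ . ^ . ^ . ^ = 5 differences

5


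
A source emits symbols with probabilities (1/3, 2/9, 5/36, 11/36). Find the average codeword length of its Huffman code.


Huffman construction (repeatedly merge the two least-probable nodes; each merge adds 1 bit to every symbol beneath it): 5/36 + 2/9 = 13/36; 11/36 + 1/3 = 23/36; 13/36 + 23/36 = 1. Resulting codeword lengths (in the order the probabilities were given): (2, 2, 2, 2). L_avg = sum(p_i * l_i) = 1/3*2 + 2/9*2 + 5/36*2 + 11/36*2 = 2

2.0 bits


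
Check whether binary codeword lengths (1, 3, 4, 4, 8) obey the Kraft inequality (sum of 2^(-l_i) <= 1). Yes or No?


Kraft sum = sum(2^(-l_i)) = 0.7539, need <= 1. Result: satisfied (a binary prefix-free code with these lengths exists)

Yes


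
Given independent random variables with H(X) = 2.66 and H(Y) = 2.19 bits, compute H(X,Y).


For independent variables, H(X,Y) = H(X) + H(Y) = 2.66 + 2.19 = 4.85

4.85 bits


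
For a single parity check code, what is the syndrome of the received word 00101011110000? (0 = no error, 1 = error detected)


Syndrome = XOR of all bits = 0 XOR 0 XOR 1 XOR 0 XOR 1 XOR 0 XOR 1 XOR 1 XOR 1 XOR 1 XOR 0 XOR 0 XOR 0 XOR 0 = 0

0


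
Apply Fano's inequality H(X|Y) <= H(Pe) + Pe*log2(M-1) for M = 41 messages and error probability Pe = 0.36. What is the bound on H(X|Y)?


H(Pe) = -Pe*log2(Pe) - (1-Pe)*log2(1-Pe) = -0.36*log2(0.36) - 0.64*log2(0.64) = 0.530615 + 0.412068 = 0.9427. Pe*log2(M-1) = 0.36*log2(40) = 1.915894. Bound = H(Pe) + Pe*log2(M-1) = 0.530615 + 0.412068 + 1.915894 = 2.8586

2.8586 bits


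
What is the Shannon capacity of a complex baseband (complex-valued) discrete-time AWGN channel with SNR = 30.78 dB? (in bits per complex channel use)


SNR_linear = 10^(30.78/10) = 1196.7405; C = log2(1 + SNR_linear) = log2(1 + 1196.7405) = 10.2261

10.2261 bits/channel use


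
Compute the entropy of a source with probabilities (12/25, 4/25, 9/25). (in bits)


H = -sum(p_i * log2(p_i)). Terms: -(12/25)*log2(12/25) = 0.508269; -(4/25)*log2(4/25) = 0.423017; -(9/25)*log2(9/25) = 0.530615. H = 0.508269 + 0.423017 + 0.530615 = 1.4619

1.4619 bits


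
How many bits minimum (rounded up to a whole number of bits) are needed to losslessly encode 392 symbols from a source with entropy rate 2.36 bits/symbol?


Minimum bits >= n * H = 392 * 2.36 = 925.12, rounded up to a whole number of bits = 926

926 bits


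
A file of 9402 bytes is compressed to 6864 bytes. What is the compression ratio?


Ratio = original / compressed = 9402 / 6864 = 1.3698

1.3698


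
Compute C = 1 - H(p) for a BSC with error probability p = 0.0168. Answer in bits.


H(p) = -p*log2(p) - (1-p)*log2(1-p) = -0.0168*log2(0.0168) - 0.9832*log2(0.9832) = 0.099043 + 0.024033 = 0.1231. C = 1 - H(p) = 1 - 0.1231 = 0.8769

0.8769 bits


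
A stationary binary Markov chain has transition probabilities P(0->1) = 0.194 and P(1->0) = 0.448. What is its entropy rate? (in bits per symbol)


Stationary distribution: pi_0 = p10/(p01+p10) = 0.6978, pi_1 = 0.3022. Entropy rate H' = pi_0*H(p01) + pi_1*H(p10) = 0.6978*0.7098 + 0.3022*0.9922 = 0.7951

0.7951 bits/symbol


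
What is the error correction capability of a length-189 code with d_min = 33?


Correction capability = floor((d-1)/2) = floor((33-1)/2) = 16

16 errors


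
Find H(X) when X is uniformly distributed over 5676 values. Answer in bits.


H = log2(n) = log2(5676) = 12.4707

12.4707 bits


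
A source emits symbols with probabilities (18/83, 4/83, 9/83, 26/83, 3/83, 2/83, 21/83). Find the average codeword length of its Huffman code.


Huffman construction (repeatedly merge the two least-probable nodes; each merge adds 1 bit to every symbol beneath it): 2/83 + 3/83 = 5/83; 4/83 + 5/83 = 9/83; 9/83 + 9/83 = 18/83; 18/83 + 18/83 = 36/83; 21/83 + 26/83 = 47/83; 36/83 + 47/83 = 1. Resulting codeword lengths (in the order the probabilities were given): (2, 4, 3, 2, 5, 5, 2). L_avg = sum(p_i * l_i) = 18/83*2 + 4/83*4 + 9/83*3 + 26/83*2 + 3/83*5 + 2/83*5 + 21/83*2 = 198/83 = 2.3855

2.3855 bits


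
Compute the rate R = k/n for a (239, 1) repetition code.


Rate = k/n = 1/239

1/239


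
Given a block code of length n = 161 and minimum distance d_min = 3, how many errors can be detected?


Detection capability = d_min - 1 = 3 - 1 = 2

2 errors


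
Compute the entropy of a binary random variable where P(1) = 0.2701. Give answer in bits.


H = -p*log2(p) - (1-p)*log2(1-p). -0.2701*log2(0.2701) = 0.510066; -0.7299*log2(0.7299) = 0.331542. H = 0.510066 + 0.331542 = 0.8416

0.8416 bits


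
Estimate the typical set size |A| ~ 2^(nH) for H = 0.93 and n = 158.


log2|A_typical| = nH = 158 * 0.93 = 146.94, so |A_typical| ~ 2^146.94 = 1.711e+44

1.711e+44


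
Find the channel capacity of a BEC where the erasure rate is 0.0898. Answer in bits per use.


C = 1 - epsilon = 1 - 0.0898 = 0.9102

0.9102 bits


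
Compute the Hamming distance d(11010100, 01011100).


Count differing positions: ^ . . . ^ . . . = 2 differences

2


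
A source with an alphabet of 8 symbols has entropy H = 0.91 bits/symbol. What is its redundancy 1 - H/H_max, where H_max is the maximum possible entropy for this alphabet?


H_max = log2(K) = log2(8) = 3.0 bits/symbol. Redundancy = 1 - H/H_max = 1 - 0.91/3.0 = 1 - 0.3033 = 0.6967

0.6967


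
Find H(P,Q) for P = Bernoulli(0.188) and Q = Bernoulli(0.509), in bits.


H(P,Q) = -p*log2(q) - (1-p)*log2(1-q). -0.188*log2(0.509) = 0.183161; -0.812*log2(0.491) = 0.833279. H(P,Q) = 0.183161 + 0.833279 = 1.0164

1.0164 bits


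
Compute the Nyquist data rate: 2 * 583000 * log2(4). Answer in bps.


Rate = 2 * B * log2(M) = 2 * 583000 * 2.0 = 2332000.0

2332000.0 bps


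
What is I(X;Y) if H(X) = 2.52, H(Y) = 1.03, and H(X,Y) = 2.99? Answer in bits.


I(X;Y) = H(X) + H(Y) - H(X,Y) = 2.52 + 1.03 - 2.99 = 0.56

0.56 bits


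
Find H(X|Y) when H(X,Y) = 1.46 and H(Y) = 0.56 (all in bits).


H(X|Y) = H(X,Y) - H(Y) = 1.46 - 0.56 = 0.9

0.9 bits


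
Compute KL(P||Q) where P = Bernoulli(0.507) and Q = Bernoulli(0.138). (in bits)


KL = p*log2(p/q) + (1-p)*log2((1-p)/(1-q)) = 0.507*log2(0.507/0.138) + 0.493*log2(0.493/0.862) = 0.5544

0.5544 bits


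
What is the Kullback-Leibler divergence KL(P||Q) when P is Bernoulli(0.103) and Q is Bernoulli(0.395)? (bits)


KL = p*log2(p/q) + (1-p)*log2((1-p)/(1-q)) = 0.103*log2(0.103/0.395) + 0.897*log2(0.897/0.605) = 0.3099

0.3099 bits


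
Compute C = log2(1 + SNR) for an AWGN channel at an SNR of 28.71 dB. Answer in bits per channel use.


SNR_linear = 10^(28.71/10) = 743.0191; C = log2(1 + SNR_linear) = log2(1 + 743.0191) = 9.5392

9.5392 bits/channel use


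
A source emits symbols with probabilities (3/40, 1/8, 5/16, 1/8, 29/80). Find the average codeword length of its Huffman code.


Huffman construction (repeatedly merge the two least-probable nodes; each merge adds 1 bit to every symbol beneath it): 3/40 + 1/8 = 1/5; 1/8 + 1/5 = 13/40; 5/16 + 13/40 = 51/80; 29/80 + 51/80 = 1. Resulting codeword lengths (in the order the probabilities were given): (4, 4, 2, 3, 1). L_avg = sum(p_i * l_i) = 3/40*4 + 1/8*4 + 5/16*2 + 1/8*3 + 29/80*1 = 173/80 = 2.1625

2.1625 bits


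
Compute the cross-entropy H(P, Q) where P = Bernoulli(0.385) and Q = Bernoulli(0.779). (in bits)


H(P,Q) = -p*log2(q) - (1-p)*log2(1-q). -0.385*log2(0.779) = 0.138717; -0.615*log2(0.221) = 1.339397. H(P,Q) = 0.138717 + 1.339397 = 1.4781

1.4781 bits


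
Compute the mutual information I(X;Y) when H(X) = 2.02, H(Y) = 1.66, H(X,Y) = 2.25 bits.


I(X;Y) = H(X) + H(Y) - H(X,Y) = 2.02 + 1.66 - 2.25 = 1.43

1.43 bits


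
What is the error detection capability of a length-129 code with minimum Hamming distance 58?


Detection capability = d_min - 1 = 58 - 1 = 57

57 errors


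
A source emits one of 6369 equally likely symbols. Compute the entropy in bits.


H = log2(n) = log2(6369) = 12.6369

12.6369 bits


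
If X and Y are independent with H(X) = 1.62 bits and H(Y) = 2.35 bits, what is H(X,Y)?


For independent variables, H(X,Y) = H(X) + H(Y) = 1.62 + 2.35 = 3.97

3.97 bits


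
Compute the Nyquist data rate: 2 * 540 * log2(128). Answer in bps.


Rate = 2 * B * log2(M) = 2 * 540 * 7.0 = 7560.0

7560.0 bps


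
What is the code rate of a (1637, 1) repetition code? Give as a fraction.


Rate = k/n = 1/1637

1/1637


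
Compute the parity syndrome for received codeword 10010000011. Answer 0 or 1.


Syndrome = XOR of all bits = 1 XOR 0 XOR 0 XOR 1 XOR 0 XOR 0 XOR 0 XOR 0 XOR 0 XOR 1 XOR 1 = 0

0


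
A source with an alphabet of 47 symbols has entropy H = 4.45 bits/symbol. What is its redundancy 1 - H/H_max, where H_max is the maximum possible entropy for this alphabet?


H_max = log2(K) = log2(47) = 5.5546 bits/symbol. Redundancy = 1 - H/H_max = 1 - 4.45/5.5546 = 1 - 0.8011 = 0.1989

0.1989


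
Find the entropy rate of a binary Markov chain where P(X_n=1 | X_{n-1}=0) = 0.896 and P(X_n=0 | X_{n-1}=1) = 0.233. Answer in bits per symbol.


Stationary distribution: pi_0 = p10/(p01+p10) = 0.2064, pi_1 = 0.7936. Entropy rate H' = pi_0*H(p01) + pi_1*H(p10) = 0.2064*0.4815 + 0.7936*0.7832 = 0.7209

0.7209 bits/symbol


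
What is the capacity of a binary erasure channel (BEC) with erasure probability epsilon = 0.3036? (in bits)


C = 1 - epsilon = 1 - 0.3036 = 0.6964

0.6964 bits


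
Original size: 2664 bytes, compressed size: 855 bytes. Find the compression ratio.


Ratio = original / compressed = 2664 / 855 = 3.1158

3.1158


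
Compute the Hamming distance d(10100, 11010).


Count differing positions: . ^ ^ ^ . = 3 differences

3


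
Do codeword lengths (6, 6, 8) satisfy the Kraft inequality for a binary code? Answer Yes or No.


Kraft sum = sum(2^(-l_i)) = 0.0352, need <= 1. Result: satisfied (a binary prefix-free code with these lengths exists)

Yes


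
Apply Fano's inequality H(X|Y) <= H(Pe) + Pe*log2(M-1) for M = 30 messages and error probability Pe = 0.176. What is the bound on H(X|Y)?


H(Pe) = -Pe*log2(Pe) - (1-Pe)*log2(1-Pe) = -0.176*log2(0.176) - 0.824*log2(0.824) = 0.441118 + 0.230130 = 0.6712. Pe*log2(M-1) = 0.176*log2(29) = 0.855005. Bound = H(Pe) + Pe*log2(M-1) = 0.441118 + 0.230130 + 0.855005 = 1.5263

1.5263 bits


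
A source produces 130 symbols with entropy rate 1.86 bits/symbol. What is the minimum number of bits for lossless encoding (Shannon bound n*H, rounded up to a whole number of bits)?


Minimum bits >= n * H = 130 * 1.86 = 241.8, rounded up to a whole number of bits = 242

242 bits


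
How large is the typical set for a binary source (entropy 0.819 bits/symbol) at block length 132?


log2|A_typical| = nH = 132 * 0.819 = 108.108, so |A_typical| ~ 2^108.108 = 3.497e+32

3.497e+32


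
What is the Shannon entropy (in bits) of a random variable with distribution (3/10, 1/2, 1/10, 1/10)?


H = -sum(p_i * log2(p_i)). Terms: -(3/10)*log2(3/10) = 0.521090; -(1/2)*log2(1/2) = 0.500000; -(1/10)*log2(1/10) = 0.332193; -(1/10)*log2(1/10) = 0.332193. H = 0.521090 + 0.500000 + 0.332193 + 0.332193 = 1.6855

1.6855 bits


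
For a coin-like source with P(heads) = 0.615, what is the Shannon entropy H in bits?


H = -p*log2(p) - (1-p)*log2(1-p). -0.615*log2(0.615) = 0.431325; -0.385*log2(0.385) = 0.530172. H = 0.431325 + 0.530172 = 0.9615

0.9615 bits


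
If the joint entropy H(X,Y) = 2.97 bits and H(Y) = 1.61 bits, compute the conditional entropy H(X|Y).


H(X|Y) = H(X,Y) - H(Y) = 2.97 - 1.61 = 1.36

1.36 bits


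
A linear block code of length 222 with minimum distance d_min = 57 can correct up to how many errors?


Correction capability = floor((d-1)/2) = floor((57-1)/2) = 28

28 errors


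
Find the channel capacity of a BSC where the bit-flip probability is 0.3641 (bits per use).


H(p) = -p*log2(p) - (1-p)*log2(1-p) = -0.3641*log2(0.3641) - 0.6359*log2(0.6359) = 0.530710 + 0.415324 = 0.946. C = 1 - H(p) = 1 - 0.946 = 0.054

0.054 bits


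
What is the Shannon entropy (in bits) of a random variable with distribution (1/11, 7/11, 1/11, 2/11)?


H = -sum(p_i * log2(p_i)). Terms: -(1/11)*log2(1/11) = 0.314494; -(7/11)*log2(7/11) = 0.414958; -(1/11)*log2(1/11) = 0.314494; -(2/11)*log2(2/11) = 0.447169. H = 0.314494 + 0.414958 + 0.314494 + 0.447169 = 1.4911

1.4911 bits


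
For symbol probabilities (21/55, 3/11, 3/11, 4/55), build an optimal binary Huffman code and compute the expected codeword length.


Huffman construction (repeatedly merge the two least-probable nodes; each merge adds 1 bit to every symbol beneath it): 4/55 + 3/11 = 19/55; 3/11 + 19/55 = 34/55; 21/55 + 34/55 = 1. Resulting codeword lengths (in the order the probabilities were given): (1, 3, 2, 3). L_avg = sum(p_i * l_i) = 21/55*1 + 3/11*3 + 3/11*2 + 4/55*3 = 108/55 = 1.9636

1.9636 bits


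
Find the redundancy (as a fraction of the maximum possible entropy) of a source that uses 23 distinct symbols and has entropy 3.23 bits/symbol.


H_max = log2(K) = log2(23) = 4.5236 bits/symbol. Redundancy = 1 - H/H_max = 1 - 3.23/4.5236 = 1 - 0.714 = 0.286

0.286


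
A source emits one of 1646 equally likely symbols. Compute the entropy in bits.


H = log2(n) = log2(1646) = 10.6847

10.6847 bits


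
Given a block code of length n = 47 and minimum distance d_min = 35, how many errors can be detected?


Detection capability = d_min - 1 = 35 - 1 = 34

34 errors


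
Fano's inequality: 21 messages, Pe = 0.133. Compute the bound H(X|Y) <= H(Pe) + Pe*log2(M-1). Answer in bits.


H(Pe) = -Pe*log2(Pe) - (1-Pe)*log2(1-Pe) = -0.133*log2(0.133) - 0.867*log2(0.867) = 0.387097 + 0.178512 = 0.5656. Pe*log2(M-1) = 0.133*log2(20) = 0.574816. Bound = H(Pe) + Pe*log2(M-1) = 0.387097 + 0.178512 + 0.574816 = 1.1404

1.1404 bits


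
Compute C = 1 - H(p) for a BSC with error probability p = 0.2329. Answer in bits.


H(p) = -p*log2(p) - (1-p)*log2(1-p) = -0.2329*log2(0.2329) - 0.7671*log2(0.7671) = 0.489606 + 0.293426 = 0.783. C = 1 - H(p) = 1 - 0.783 = 0.217

0.217 bits


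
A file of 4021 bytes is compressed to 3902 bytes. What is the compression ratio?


Ratio = original / compressed = 4021 / 3902 = 1.0305

1.0305


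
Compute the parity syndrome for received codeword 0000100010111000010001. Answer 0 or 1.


Syndrome = XOR of all bits = 0 XOR 0 XOR 0 XOR 0 XOR 1 XOR 0 XOR 0 XOR 0 XOR 1 XOR 0 XOR 1 XOR 1 XOR 1 XOR 0 XOR 0 XOR 0 XOR 0 XOR 1 XOR 0 XOR 0 XOR 0 XOR 1 = 1

1


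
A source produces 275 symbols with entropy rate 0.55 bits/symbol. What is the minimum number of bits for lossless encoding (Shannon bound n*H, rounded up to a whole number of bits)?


Minimum bits >= n * H = 275 * 0.55 = 151.25, rounded up to a whole number of bits = 152

152 bits


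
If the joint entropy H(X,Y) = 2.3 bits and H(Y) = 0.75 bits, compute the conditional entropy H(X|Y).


H(X|Y) = H(X,Y) - H(Y) = 2.3 - 0.75 = 1.55

1.55 bits


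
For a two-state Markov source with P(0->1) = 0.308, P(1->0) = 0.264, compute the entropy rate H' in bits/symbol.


Stationary distribution: pi_0 = p10/(p01+p10) = 0.4615, pi_1 = 0.5385. Entropy rate H' = pi_0*H(p01) + pi_1*H(p10) = 0.4615*0.8909 + 0.5385*0.8327 = 0.8596

0.8596 bits/symbol


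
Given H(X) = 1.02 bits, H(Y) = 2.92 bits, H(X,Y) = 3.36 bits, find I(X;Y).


I(X;Y) = H(X) + H(Y) - H(X,Y) = 1.02 + 2.92 - 3.36 = 0.58

0.58 bits


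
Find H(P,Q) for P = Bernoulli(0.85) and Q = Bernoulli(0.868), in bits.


H(P,Q) = -p*log2(q) - (1-p)*log2(1-q). -0.85*log2(0.868) = 0.173598; -0.15*log2(0.132) = 0.438209. H(P,Q) = 0.173598 + 0.438209 = 0.6118

0.6118 bits


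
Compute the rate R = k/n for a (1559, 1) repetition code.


Rate = k/n = 1/1559

1/1559


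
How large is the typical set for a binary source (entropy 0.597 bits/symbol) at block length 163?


log2|A_typical| = nH = 163 * 0.597 = 97.311, so |A_typical| ~ 2^97.311 = 1.966e+29

1.966e+29


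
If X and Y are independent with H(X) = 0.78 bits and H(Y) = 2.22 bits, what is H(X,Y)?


For independent variables, H(X,Y) = H(X) + H(Y) = 0.78 + 2.22 = 3.0

3.0 bits


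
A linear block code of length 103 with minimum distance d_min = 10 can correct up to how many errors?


Correction capability = floor((d-1)/2) = floor((10-1)/2) = 4

4 errors


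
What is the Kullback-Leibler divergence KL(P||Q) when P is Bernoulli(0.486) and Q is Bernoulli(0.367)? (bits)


KL = p*log2(p/q) + (1-p)*log2((1-p)/(1-q)) = 0.486*log2(0.486/0.367) + 0.514*log2(0.514/0.633) = 0.0425

0.0425 bits


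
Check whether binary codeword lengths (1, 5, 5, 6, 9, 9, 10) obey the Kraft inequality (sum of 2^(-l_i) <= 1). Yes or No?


Kraft sum = sum(2^(-l_i)) = 0.583, need <= 1. Result: satisfied (a binary prefix-free code with these lengths exists)

Yes


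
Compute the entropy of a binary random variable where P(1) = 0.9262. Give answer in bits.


H = -p*log2(p) - (1-p)*log2(1-p). -0.9262*log2(0.9262) = 0.102442; -0.0738*log2(0.0738) = 0.277505. H = 0.102442 + 0.277505 = 0.3799

0.3799 bits


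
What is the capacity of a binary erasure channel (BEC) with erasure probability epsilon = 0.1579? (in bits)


C = 1 - epsilon = 1 - 0.1579 = 0.8421

0.8421 bits


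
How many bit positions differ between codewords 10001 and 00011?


Count differing positions: ^ . . ^ . = 2 differences

2


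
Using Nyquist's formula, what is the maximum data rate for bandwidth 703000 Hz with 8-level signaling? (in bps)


Rate = 2 * B * log2(M) = 2 * 703000 * 3.0 = 4218000.0

4218000.0 bps


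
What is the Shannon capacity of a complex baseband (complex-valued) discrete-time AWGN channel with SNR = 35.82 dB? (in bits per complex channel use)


SNR_linear = 10^(35.82/10) = 3819.4427; C = log2(1 + SNR_linear) = log2(1 + 3819.4427) = 11.8995

11.8995 bits/channel use


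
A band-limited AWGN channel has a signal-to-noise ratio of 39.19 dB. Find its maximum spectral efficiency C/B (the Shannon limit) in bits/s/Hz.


SNR_linear = 10^(39.19/10) = 8298.5077; C/B = log2(1 + SNR_linear) = log2(1 + 8298.5077) = 13.0188

13.0188 bits/s/Hz


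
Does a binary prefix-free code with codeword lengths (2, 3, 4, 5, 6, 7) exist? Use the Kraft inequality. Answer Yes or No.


Kraft sum = sum(2^(-l_i)) = 0.4922, need <= 1. Result: satisfied (a binary prefix-free code with these lengths exists)

Yes


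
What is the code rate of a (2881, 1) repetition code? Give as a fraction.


Rate = k/n = 1/2881

1/2881


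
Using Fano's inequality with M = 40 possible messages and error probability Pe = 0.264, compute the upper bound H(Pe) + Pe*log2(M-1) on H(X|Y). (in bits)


H(Pe) = -Pe*log2(Pe) - (1-Pe)*log2(1-Pe) = -0.264*log2(0.264) - 0.736*log2(0.736) = 0.507247 + 0.325476 = 0.8327. Pe*log2(M-1) = 0.264*log2(39) = 1.395346. Bound = H(Pe) + Pe*log2(M-1) = 0.507247 + 0.325476 + 1.395346 = 2.2281

2.2281 bits


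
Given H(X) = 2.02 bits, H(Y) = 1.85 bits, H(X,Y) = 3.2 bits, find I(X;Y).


I(X;Y) = H(X) + H(Y) - H(X,Y) = 2.02 + 1.85 - 3.2 = 0.67

0.67 bits


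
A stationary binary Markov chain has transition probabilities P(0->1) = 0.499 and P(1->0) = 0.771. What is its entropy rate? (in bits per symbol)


Stationary distribution: pi_0 = p10/(p01+p10) = 0.6071, pi_1 = 0.3929. Entropy rate H' = pi_0*H(p01) + pi_1*H(p10) = 0.6071*1.0 + 0.3929*0.7763 = 0.9121

0.9121 bits/symbol


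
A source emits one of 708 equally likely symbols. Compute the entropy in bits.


H = log2(n) = log2(708) = 9.4676

9.4676 bits


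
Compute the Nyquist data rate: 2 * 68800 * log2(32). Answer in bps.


Rate = 2 * B * log2(M) = 2 * 68800 * 5.0 = 688000.0

688000.0 bps


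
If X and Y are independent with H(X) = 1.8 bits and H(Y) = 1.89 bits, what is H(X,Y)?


For independent variables, H(X,Y) = H(X) + H(Y) = 1.8 + 1.89 = 3.69

3.69 bits


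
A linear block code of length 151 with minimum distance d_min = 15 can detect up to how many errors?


Detection capability = d_min - 1 = 15 - 1 = 14

14 errors


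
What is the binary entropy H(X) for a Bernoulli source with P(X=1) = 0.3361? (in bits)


H = -p*log2(p) - (1-p)*log2(1-p). -0.3361*log2(0.3361) = 0.528698; -0.6639*log2(0.6639) = 0.392340. H = 0.528698 + 0.392340 = 0.921

0.921 bits


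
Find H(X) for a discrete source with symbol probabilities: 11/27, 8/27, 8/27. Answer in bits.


H = -sum(p_i * log2(p_i)). Terms: -(11/27)*log2(11/27) = 0.527778; -(8/27)*log2(8/27) = 0.519967; -(8/27)*log2(8/27) = 0.519967. H = 0.527778 + 0.519967 + 0.519967 = 1.5677

1.5677 bits


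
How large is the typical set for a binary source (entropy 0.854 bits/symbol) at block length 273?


log2|A_typical| = nH = 273 * 0.854 = 233.142, so |A_typical| ~ 2^233.142 = 1.523e+70

1.523e+70


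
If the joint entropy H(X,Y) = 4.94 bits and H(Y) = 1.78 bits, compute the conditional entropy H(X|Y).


H(X|Y) = H(X,Y) - H(Y) = 4.94 - 1.78 = 3.16

3.16 bits


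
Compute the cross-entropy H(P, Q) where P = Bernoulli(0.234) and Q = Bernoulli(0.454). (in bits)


H(P,Q) = -p*log2(q) - (1-p)*log2(1-q). -0.234*log2(0.454) = 0.266581; -0.766*log2(0.546) = 0.668739. H(P,Q) = 0.266581 + 0.668739 = 0.9353

0.9353 bits


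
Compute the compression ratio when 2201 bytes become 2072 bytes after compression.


Ratio = original / compressed = 2201 / 2072 = 1.0623

1.0623


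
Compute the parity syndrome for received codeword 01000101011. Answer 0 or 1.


Syndrome = XOR of all bits = 0 XOR 1 XOR 0 XOR 0 XOR 0 XOR 1 XOR 0 XOR 1 XOR 0 XOR 1 XOR 1 = 1

1


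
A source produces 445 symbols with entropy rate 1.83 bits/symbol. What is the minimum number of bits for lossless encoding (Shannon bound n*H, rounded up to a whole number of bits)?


Minimum bits >= n * H = 445 * 1.83 = 814.35, rounded up to a whole number of bits = 815

815 bits


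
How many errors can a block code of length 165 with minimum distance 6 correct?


Correction capability = floor((d-1)/2) = floor((6-1)/2) = 2

2 errors


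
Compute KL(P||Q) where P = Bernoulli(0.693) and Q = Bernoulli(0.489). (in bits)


KL = p*log2(p/q) + (1-p)*log2((1-p)/(1-q)) = 0.693*log2(0.693/0.489) + 0.307*log2(0.307/0.511) = 0.1229

0.1229 bits


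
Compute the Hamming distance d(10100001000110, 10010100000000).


Count differing positions: . . ^ ^ . ^ . ^ . . . ^ ^ . = 6 differences

6


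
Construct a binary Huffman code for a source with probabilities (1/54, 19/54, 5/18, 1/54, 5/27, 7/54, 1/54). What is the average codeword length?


Huffman construction (repeatedly merge the two least-probable nodes; each merge adds 1 bit to every symbol beneath it): 1/54 + 1/54 = 1/27; 1/54 + 1/27 = 1/18; 1/18 + 7/54 = 5/27; 5/27 + 5/27 = 10/27; 5/18 + 19/54 = 17/27; 10/27 + 17/27 = 1. Resulting codeword lengths (in the order the probabilities were given): (5, 2, 2, 5, 2, 3, 4). L_avg = sum(p_i * l_i) = 1/54*5 + 19/54*2 + 5/18*2 + 1/54*5 + 5/27*2 + 7/54*3 + 1/54*4 = 41/18 = 2.2778

2.2778 bits


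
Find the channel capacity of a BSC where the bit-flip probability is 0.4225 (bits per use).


H(p) = -p*log2(p) - (1-p)*log2(1-p) = -0.4225*log2(0.4225) - 0.5775*log2(0.5775) = 0.525158 + 0.457442 = 0.9826. C = 1 - H(p) = 1 - 0.9826 = 0.0174

0.0174 bits


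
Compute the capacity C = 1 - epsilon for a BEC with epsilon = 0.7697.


C = 1 - epsilon = 1 - 0.7697 = 0.2303

0.2303 bits


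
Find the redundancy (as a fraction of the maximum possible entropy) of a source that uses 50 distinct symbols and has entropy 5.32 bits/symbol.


H_max = log2(K) = log2(50) = 5.6439 bits/symbol. Redundancy = 1 - H/H_max = 1 - 5.32/5.6439 = 1 - 0.9426 = 0.0574

0.0574


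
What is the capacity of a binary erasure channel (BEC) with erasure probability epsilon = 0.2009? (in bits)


C = 1 - epsilon = 1 - 0.2009 = 0.7991

0.7991 bits


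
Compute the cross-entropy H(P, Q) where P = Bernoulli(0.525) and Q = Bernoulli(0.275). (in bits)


H(P,Q) = -p*log2(q) - (1-p)*log2(1-q). -0.525*log2(0.275) = 0.977811; -0.475*log2(0.725) = 0.220375. H(P,Q) = 0.977811 + 0.220375 = 1.1982

1.1982 bits


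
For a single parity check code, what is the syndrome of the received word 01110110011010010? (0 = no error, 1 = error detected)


Syndrome = XOR of all bits = 0 XOR 1 XOR 1 XOR 1 XOR 0 XOR 1 XOR 1 XOR 0 XOR 0 XOR 1 XOR 1 XOR 0 XOR 1 XOR 0 XOR 0 XOR 1 XOR 0 = 1

1


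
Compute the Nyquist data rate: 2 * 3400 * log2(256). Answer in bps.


Rate = 2 * B * log2(M) = 2 * 3400 * 8.0 = 54400.0

54400.0 bps


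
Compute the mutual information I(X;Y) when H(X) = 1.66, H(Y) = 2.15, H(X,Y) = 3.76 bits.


I(X;Y) = H(X) + H(Y) - H(X,Y) = 1.66 + 2.15 - 3.76 = 0.05

0.05 bits


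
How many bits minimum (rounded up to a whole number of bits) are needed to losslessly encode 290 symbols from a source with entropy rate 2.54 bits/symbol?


Minimum bits >= n * H = 290 * 2.54 = 736.6, rounded up to a whole number of bits = 737

737 bits


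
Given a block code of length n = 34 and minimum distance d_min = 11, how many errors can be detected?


Detection capability = d_min - 1 = 11 - 1 = 10

10 errors


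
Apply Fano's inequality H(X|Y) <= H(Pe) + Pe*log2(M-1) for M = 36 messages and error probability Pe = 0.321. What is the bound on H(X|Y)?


H(Pe) = -Pe*log2(Pe) - (1-Pe)*log2(1-Pe) = -0.321*log2(0.321) - 0.679*log2(0.679) = 0.526233 + 0.379233 = 0.9055. Pe*log2(M-1) = 0.321*log2(35) = 1.646500. Bound = H(Pe) + Pe*log2(M-1) = 0.526233 + 0.379233 + 1.646500 = 2.552

2.552 bits


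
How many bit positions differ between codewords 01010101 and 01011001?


Count differing positions: . . . . ^ ^ . . = 2 differences

2


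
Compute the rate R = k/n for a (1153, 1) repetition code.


Rate = k/n = 1/1153

1/1153


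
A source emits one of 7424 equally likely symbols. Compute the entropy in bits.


H = log2(n) = log2(7424) = 12.858

12.858 bits


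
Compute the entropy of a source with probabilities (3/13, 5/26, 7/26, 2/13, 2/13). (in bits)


H = -sum(p_i * log2(p_i)). Terms: -(3/13)*log2(3/13) = 0.488187; -(5/26)*log2(5/26) = 0.457406; -(7/26)*log2(7/26) = 0.509677; -(2/13)*log2(2/13) = 0.415452; -(2/13)*log2(2/13) = 0.415452. H = 0.488187 + 0.457406 + 0.509677 + 0.415452 + 0.415452 = 2.2862

2.2862 bits


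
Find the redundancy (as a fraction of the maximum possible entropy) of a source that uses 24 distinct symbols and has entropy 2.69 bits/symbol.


H_max = log2(K) = log2(24) = 4.585 bits/symbol. Redundancy = 1 - H/H_max = 1 - 2.69/4.585 = 1 - 0.5867 = 0.4133

0.4133


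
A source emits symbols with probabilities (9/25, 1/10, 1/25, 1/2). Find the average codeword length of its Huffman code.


Huffman construction (repeatedly merge the two least-probable nodes; each merge adds 1 bit to every symbol beneath it): 1/25 + 1/10 = 7/50; 7/50 + 9/25 = 1/2; 1/2 + 1/2 = 1. Resulting codeword lengths (in the order the probabilities were given): (2, 3, 3, 1). L_avg = sum(p_i * l_i) = 9/25*2 + 1/10*3 + 1/25*3 + 1/2*1 = 41/25 = 1.64

1.64 bits


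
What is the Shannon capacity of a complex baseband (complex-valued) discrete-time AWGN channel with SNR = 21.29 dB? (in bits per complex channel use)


SNR_linear = 10^(21.29/10) = 134.586; C = log2(1 + SNR_linear) = log2(1 + 134.586) = 7.0831

7.0831 bits/channel use


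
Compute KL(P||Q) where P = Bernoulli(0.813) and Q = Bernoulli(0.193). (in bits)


KL = p*log2(p/q) + (1-p)*log2((1-p)/(1-q)) = 0.813*log2(0.813/0.193) + 0.187*log2(0.187/0.807) = 1.2922

1.2922 bits


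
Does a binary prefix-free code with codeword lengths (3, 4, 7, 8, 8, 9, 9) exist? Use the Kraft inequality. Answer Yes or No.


Kraft sum = sum(2^(-l_i)) = 0.207, need <= 1. Result: satisfied (a binary prefix-free code with these lengths exists)

Yes


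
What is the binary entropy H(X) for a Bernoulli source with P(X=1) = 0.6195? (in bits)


H = -p*log2(p) - (1-p)*log2(1-p). -0.6195*log2(0.6195) = 0.427965; -0.3805*log2(0.3805) = 0.530429. H = 0.427965 + 0.530429 = 0.9584

0.9584 bits


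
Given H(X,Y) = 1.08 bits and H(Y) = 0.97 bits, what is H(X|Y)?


H(X|Y) = H(X,Y) - H(Y) = 1.08 - 0.97 = 0.11

0.11 bits


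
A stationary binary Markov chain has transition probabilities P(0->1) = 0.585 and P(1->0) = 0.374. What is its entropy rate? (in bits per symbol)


Stationary distribution: pi_0 = p10/(p01+p10) = 0.39, pi_1 = 0.61. Entropy rate H' = pi_0*H(p01) + pi_1*H(p10) = 0.39*0.9791 + 0.61*0.9537 = 0.9636

0.9636 bits/symbol


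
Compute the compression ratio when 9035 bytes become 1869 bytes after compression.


Ratio = original / compressed = 9035 / 1869 = 4.8341

4.8341


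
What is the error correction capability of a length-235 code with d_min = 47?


Correction capability = floor((d-1)/2) = floor((47-1)/2) = 23

23 errors


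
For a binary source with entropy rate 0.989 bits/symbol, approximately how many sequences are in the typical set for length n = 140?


log2|A_typical| = nH = 140 * 0.989 = 138.46, so |A_typical| ~ 2^138.46 = 4.793e+41

4.793e+41


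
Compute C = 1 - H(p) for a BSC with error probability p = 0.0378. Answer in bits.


H(p) = -p*log2(p) - (1-p)*log2(1-p) = -0.0378*log2(0.0378) - 0.9622*log2(0.9622) = 0.178623 + 0.053490 = 0.2321. C = 1 - H(p) = 1 - 0.2321 = 0.7679

0.7679 bits


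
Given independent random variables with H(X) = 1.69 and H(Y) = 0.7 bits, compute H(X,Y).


For independent variables, H(X,Y) = H(X) + H(Y) = 1.69 + 0.7 = 2.39

2.39 bits


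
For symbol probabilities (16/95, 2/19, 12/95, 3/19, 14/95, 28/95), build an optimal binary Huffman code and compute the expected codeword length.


Huffman construction (repeatedly merge the two least-probable nodes; each merge adds 1 bit to every symbol beneath it): 2/19 + 12/95 = 22/95; 14/95 + 3/19 = 29/95; 16/95 + 22/95 = 2/5; 28/95 + 29/95 = 3/5; 2/5 + 3/5 = 1. Resulting codeword lengths (in the order the probabilities were given): (2, 3, 3, 3, 3, 2). L_avg = sum(p_i * l_i) = 16/95*2 + 2/19*3 + 12/95*3 + 3/19*3 + 14/95*3 + 28/95*2 = 241/95 = 2.5368

2.5368 bits


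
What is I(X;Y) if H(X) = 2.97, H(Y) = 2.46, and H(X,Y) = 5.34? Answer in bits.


I(X;Y) = H(X) + H(Y) - H(X,Y) = 2.97 + 2.46 - 5.34 = 0.09

0.09 bits


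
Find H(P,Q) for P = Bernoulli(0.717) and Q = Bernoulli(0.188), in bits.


H(P,Q) = -p*log2(q) - (1-p)*log2(1-q). -0.717*log2(0.188) = 1.728827; -0.283*log2(0.812) = 0.085027. H(P,Q) = 1.728827 + 0.085027 = 1.8139

1.8139 bits


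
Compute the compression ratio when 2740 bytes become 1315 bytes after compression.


Ratio = original / compressed = 2740 / 1315 = 2.0837

2.0837


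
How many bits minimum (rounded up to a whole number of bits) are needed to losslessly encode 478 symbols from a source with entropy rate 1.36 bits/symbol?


Minimum bits >= n * H = 478 * 1.36 = 650.08, rounded up to a whole number of bits = 651

651 bits


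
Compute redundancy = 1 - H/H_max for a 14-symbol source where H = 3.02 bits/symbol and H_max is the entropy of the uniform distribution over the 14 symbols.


H_max = log2(K) = log2(14) = 3.8074 bits/symbol. Redundancy = 1 - H/H_max = 1 - 3.02/3.8074 = 1 - 0.7932 = 0.2068

0.2068


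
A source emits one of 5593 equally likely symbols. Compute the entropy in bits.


H = log2(n) = log2(5593) = 12.4494

12.4494 bits


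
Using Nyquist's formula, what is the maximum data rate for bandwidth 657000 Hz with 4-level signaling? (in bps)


Rate = 2 * B * log2(M) = 2 * 657000 * 2.0 = 2628000.0

2628000.0 bps


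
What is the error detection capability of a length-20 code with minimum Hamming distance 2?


Detection capability = d_min - 1 = 2 - 1 = 1

1 errors


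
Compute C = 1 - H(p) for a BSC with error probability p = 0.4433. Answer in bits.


H(p) = -p*log2(p) - (1-p)*log2(1-p) = -0.4433*log2(0.4433) - 0.5567*log2(0.5567) = 0.520277 + 0.470427 = 0.9907. C = 1 - H(p) = 1 - 0.9907 = 0.0093

0.0093 bits


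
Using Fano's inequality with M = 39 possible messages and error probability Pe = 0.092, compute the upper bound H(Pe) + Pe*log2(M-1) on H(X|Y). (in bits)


H(Pe) = -Pe*log2(Pe) - (1-Pe)*log2(1-Pe) = -0.092*log2(0.092) - 0.908*log2(0.908) = 0.316684 + 0.126426 = 0.4431. Pe*log2(M-1) = 0.092*log2(38) = 0.482809. Bound = H(Pe) + Pe*log2(M-1) = 0.316684 + 0.126426 + 0.482809 = 0.9259

0.9259 bits


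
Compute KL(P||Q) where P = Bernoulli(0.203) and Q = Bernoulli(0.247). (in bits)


KL = p*log2(p/q) + (1-p)*log2((1-p)/(1-q)) = 0.203*log2(0.203/0.247) + 0.797*log2(0.797/0.753) = 0.0078

0.0078 bits


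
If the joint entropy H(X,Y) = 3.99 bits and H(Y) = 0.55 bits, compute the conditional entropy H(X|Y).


H(X|Y) = H(X,Y) - H(Y) = 3.99 - 0.55 = 3.44

3.44 bits


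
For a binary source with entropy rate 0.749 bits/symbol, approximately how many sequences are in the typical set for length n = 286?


log2|A_typical| = nH = 286 * 0.749 = 214.214, so |A_typical| ~ 2^214.214 = 3.054e+64

3.054e+64


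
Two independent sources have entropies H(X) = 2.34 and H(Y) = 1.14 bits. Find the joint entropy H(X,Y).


For independent variables, H(X,Y) = H(X) + H(Y) = 2.34 + 1.14 = 3.48

3.48 bits


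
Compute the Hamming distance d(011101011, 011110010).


Count differing positions: . . . . ^ ^ . . ^ = 3 differences

3


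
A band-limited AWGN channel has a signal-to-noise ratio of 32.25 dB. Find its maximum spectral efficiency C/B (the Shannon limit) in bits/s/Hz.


SNR_linear = 10^(32.25/10) = 1678.804; C/B = log2(1 + SNR_linear) = log2(1 + 1678.804) = 10.7141

10.7141 bits/s/Hz


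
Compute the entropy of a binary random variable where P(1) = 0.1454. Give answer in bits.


H = -p*log2(p) - (1-p)*log2(1-p). -0.1454*log2(0.1454) = 0.404488; -0.8546*log2(0.8546) = 0.193720. H = 0.404488 + 0.193720 = 0.5982

0.5982 bits


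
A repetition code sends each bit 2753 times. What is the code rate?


Rate = k/n = 1/2753

1/2753


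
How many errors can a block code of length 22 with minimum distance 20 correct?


Correction capability = floor((d-1)/2) = floor((20-1)/2) = 9

9 errors


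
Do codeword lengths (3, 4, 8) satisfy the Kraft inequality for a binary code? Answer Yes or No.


Kraft sum = sum(2^(-l_i)) = 0.1914, need <= 1. Result: satisfied (a binary prefix-free code with these lengths exists)

Yes


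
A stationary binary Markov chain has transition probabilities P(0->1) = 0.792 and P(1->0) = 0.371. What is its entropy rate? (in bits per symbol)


Stationary distribution: pi_0 = p10/(p01+p10) = 0.319, pi_1 = 0.681. Entropy rate H' = pi_0*H(p01) + pi_1*H(p10) = 0.319*0.7376 + 0.681*0.9514 = 0.8832

0.8832 bits/symbol


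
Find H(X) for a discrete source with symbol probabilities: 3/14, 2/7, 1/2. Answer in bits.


H = -sum(p_i * log2(p_i)). Terms: -(3/14)*log2(3/14) = 0.476227; -(2/7)*log2(2/7) = 0.516387; -(1/2)*log2(1/2) = 0.500000. H = 0.476227 + 0.516387 + 0.500000 = 1.4926

1.4926 bits


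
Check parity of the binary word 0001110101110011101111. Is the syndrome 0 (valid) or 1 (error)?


Syndrome = XOR of all bits = 0 XOR 0 XOR 0 XOR 1 XOR 1 XOR 1 XOR 0 XOR 1 XOR 0 XOR 1 XOR 1 XOR 1 XOR 0 XOR 0 XOR 1 XOR 1 XOR 1 XOR 0 XOR 1 XOR 1 XOR 1 XOR 1 = 0

0


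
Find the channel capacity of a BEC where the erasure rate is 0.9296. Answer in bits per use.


C = 1 - epsilon = 1 - 0.9296 = 0.0704

0.0704 bits
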